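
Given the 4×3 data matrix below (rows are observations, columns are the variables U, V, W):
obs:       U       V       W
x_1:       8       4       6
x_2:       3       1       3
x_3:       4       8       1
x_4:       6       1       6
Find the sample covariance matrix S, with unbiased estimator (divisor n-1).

Step 1 — column means:
  mean(U) = (8 + 3 + 4 + 6) / 4 = 21/4 = 5.25
  mean(V) = (4 + 1 + 8 + 1) / 4 = 14/4 = 3.5
  mean(W) = (6 + 3 + 1 + 6) / 4 = 16/4 = 4

Step 2 — sample covariance S[i,j] = (1/(n-1)) · Σ_k (x_{k,i} - mean_i) · (x_{k,j} - mean_j), with n-1 = 3.
  S[U,U] = ((2.75)·(2.75) + (-2.25)·(-2.25) + (-1.25)·(-1.25) + (0.75)·(0.75)) / 3 = 14.75/3 = 4.9167
  S[U,V] = ((2.75)·(0.5) + (-2.25)·(-2.5) + (-1.25)·(4.5) + (0.75)·(-2.5)) / 3 = -0.5/3 = -0.1667
  S[U,W] = ((2.75)·(2) + (-2.25)·(-1) + (-1.25)·(-3) + (0.75)·(2)) / 3 = 13/3 = 4.3333
  S[V,V] = ((0.5)·(0.5) + (-2.5)·(-2.5) + (4.5)·(4.5) + (-2.5)·(-2.5)) / 3 = 33/3 = 11
  S[V,W] = ((0.5)·(2) + (-2.5)·(-1) + (4.5)·(-3) + (-2.5)·(2)) / 3 = -15/3 = -5
  S[W,W] = ((2)·(2) + (-1)·(-1) + (-3)·(-3) + (2)·(2)) / 3 = 18/3 = 6

S is symmetric (S[j,i] = S[i,j]). Assembling:

S = [[4.9167, -0.1667, 4.3333],
 [-0.1667, 11, -5],
 [4.3333, -5, 6]]


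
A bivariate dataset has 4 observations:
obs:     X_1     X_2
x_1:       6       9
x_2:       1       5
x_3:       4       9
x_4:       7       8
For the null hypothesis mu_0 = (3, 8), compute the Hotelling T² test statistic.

Step 1 — sample mean vector:
  mean(X_1) = (6 + 1 + 4 + 7) / 4 = 18/4 = 4.5
  mean(X_2) = (9 + 5 + 9 + 8) / 4 = 31/4 = 7.75
  x̄ = (4.5, 7.75),  deviation x̄ - mu_0 = (4.5, 7.75) - (3, 8) = (1.5, -0.25).

Step 2 — sample covariance matrix, S[i,j] = (1/(n-1)) · Σ_k (x_{k,i} - mean_i) · (x_{k,j} - mean_j), divisor n-1 = 3:
  S[X_1,X_1] = ((1.5)·(1.5) + (-3.5)·(-3.5) + (-0.5)·(-0.5) + (2.5)·(2.5)) / 3 = 21/3 = 7
  S[X_1,X_2] = ((1.5)·(1.25) + (-3.5)·(-2.75) + (-0.5)·(1.25) + (2.5)·(0.25)) / 3 = 11.5/3 = 3.8333
  S[X_2,X_2] = ((1.25)·(1.25) + (-2.75)·(-2.75) + (1.25)·(1.25) + (0.25)·(0.25)) / 3 = 10.75/3 = 3.5833
  S = [[7, 3.8333],
 [3.8333, 3.5833]].

Step 3 — invert S. det(S) = 7·3.5833 - (3.8333)² = 10.3889.
  S^{-1} = (1/det) · [[d, -b], [-b, a]] = [[0.3449, -0.369],
 [-0.369, 0.6738]].

Step 4 — quadratic form (x̄ - mu_0)^T · S^{-1} · (x̄ - mu_0):
  S^{-1} · (x̄ - mu_0) = (0.6096, -0.7219),
  (x̄ - mu_0)^T · [...] = (1.5)·(0.6096) + (-0.25)·(-0.7219) = 1.0949.

Step 5 — scale by n: T² = 4 · 1.0949 = 4.3797.

T² ≈ 4.3797


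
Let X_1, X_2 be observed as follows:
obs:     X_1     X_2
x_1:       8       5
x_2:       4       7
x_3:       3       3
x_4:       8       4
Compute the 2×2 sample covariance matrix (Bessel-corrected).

Step 1 — column means:
  mean(X_1) = (8 + 4 + 3 + 8) / 4 = 23/4 = 5.75
  mean(X_2) = (5 + 7 + 3 + 4) / 4 = 19/4 = 4.75

Step 2 — sample covariance S[i,j] = (1/(n-1)) · Σ_k (x_{k,i} - mean_i) · (x_{k,j} - mean_j), with n-1 = 3.
  S[X_1,X_1] = ((2.25)·(2.25) + (-1.75)·(-1.75) + (-2.75)·(-2.75) + (2.25)·(2.25)) / 3 = 20.75/3 = 6.9167
  S[X_1,X_2] = ((2.25)·(0.25) + (-1.75)·(2.25) + (-2.75)·(-1.75) + (2.25)·(-0.75)) / 3 = -0.25/3 = -0.0833
  S[X_2,X_2] = ((0.25)·(0.25) + (2.25)·(2.25) + (-1.75)·(-1.75) + (-0.75)·(-0.75)) / 3 = 8.75/3 = 2.9167

S is symmetric (S[j,i] = S[i,j]). Assembling:

S = [[6.9167, -0.0833],
 [-0.0833, 2.9167]]


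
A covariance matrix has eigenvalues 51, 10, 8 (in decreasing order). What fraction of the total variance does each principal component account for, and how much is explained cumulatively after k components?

Step 1 — total variance = trace(Sigma) = Σ λ_i = 51 + 10 + 8 = 69.

Step 2 — fraction explained by component i = λ_i / Σ λ:
  PC1: 51/69 = 0.7391
  PC2: 10/69 = 0.1449
  PC3: 8/69 = 0.1159

Step 3 — cumulative fraction after k components = (λ_1 + ... + λ_k) / Σ λ:
  k = 1: 51/69 = 0.7391
  k = 2: (51 + 10)/69 = 61/69 = 0.8841
  k = 3: (51 + 10 + 8)/69 = 69/69 = 1

Summary (fraction, with percent):

explained: PC1 0.7391 (73.91%), PC2 0.1449 (14.49%), PC3 0.1159 (11.59%);  cumulative: 0.7391, 0.8841, 1


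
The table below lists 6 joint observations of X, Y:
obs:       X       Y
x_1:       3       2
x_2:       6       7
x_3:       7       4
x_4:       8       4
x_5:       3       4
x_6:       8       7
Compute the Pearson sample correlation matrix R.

Step 1 — column means:
  mean(X) = (3 + 6 + 7 + 8 + 3 + 8) / 6 = 35/6 = 5.8333
  mean(Y) = (2 + 7 + 4 + 4 + 4 + 7) / 6 = 28/6 = 4.6667

Step 2 — sample variances and covariances s[i,j] = (1/(n-1)) · Σ_k (x_{k,i} - mean_i) · (x_{k,j} - mean_j), with n-1 = 5:
  s[X,X] = ((-2.8333)·(-2.8333) + (0.1667)·(0.1667) + (1.1667)·(1.1667) + (2.1667)·(2.1667) + (-2.8333)·(-2.8333) + (2.1667)·(2.1667)) / 5 = 26.8333/5 = 5.3667
  s[X,Y] = ((-2.8333)·(-2.6667) + (0.1667)·(2.3333) + (1.1667)·(-0.6667) + (2.1667)·(-0.6667) + (-2.8333)·(-0.6667) + (2.1667)·(2.3333)) / 5 = 12.6667/5 = 2.5333
  s[Y,Y] = ((-2.6667)·(-2.6667) + (2.3333)·(2.3333) + (-0.6667)·(-0.6667) + (-0.6667)·(-0.6667) + (-0.6667)·(-0.6667) + (2.3333)·(2.3333)) / 5 = 19.3333/5 = 3.8667
  Sample standard deviations s_i = √(s[i,i]):
  s(X) = √(5.3667) = 2.3166
  s(Y) = √(3.8667) = 1.9664

Step 3 — r_{ij} = s_{ij} / (s_i · s_j):
  r[X,X] = 1 (diagonal).
  r[X,Y] = 2.5333 / (2.3166 · 1.9664) = 2.5333 / 4.5553 = 0.5561
  r[Y,Y] = 1 (diagonal).

R is symmetric with unit diagonal. Assembling:

R = [[1, 0.5561],
 [0.5561, 1]]


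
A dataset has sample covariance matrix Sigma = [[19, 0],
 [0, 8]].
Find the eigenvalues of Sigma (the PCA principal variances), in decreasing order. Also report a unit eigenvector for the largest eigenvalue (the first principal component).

Step 1 — characteristic polynomial of 2×2 Sigma:
  det(Sigma - λI) = λ² - trace · λ + det = 0.
  trace = 19 + 8 = 27, det = 19·8 - (0)² = 152.
Step 2 — discriminant:
  Δ = trace² - 4·det = 729 - 608 = 121.
Step 3 — eigenvalues:
  λ = (trace ± √Δ)/2 = (27 ± 11)/2,
  λ_1 = 19,  λ_2 = 8.

Step 4 — unit eigenvector for λ_1: Sigma is diagonal, so its eigenvectors are the coordinate axes. λ_1 = 19 is the diagonal entry on the first coordinate axis, hence
  v_1 = (1, 0) (||v_1|| = 1).

λ_1 = 19,  λ_2 = 8;  v_1 ≈ (1, 0)


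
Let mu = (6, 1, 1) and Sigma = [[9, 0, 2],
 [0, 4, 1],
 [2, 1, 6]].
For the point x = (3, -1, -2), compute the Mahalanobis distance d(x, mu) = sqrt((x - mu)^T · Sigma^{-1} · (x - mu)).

Step 1 — centre the observation: (x - mu) = (-3, -2, -3).

Step 2 — invert Sigma (cofactor / det for 3×3, or solve directly):
  Sigma^{-1} = [[0.1204, 0.0105, -0.0419],
 [0.0105, 0.2618, -0.0471],
 [-0.0419, -0.0471, 0.1885]].

Step 3 — form the quadratic (x - mu)^T · Sigma^{-1} · (x - mu):
  Sigma^{-1} · (x - mu) = (-0.2565, -0.4136, -0.3455).
  (x - mu)^T · [Sigma^{-1} · (x - mu)] = (-3)·(-0.2565) + (-2)·(-0.4136) + (-3)·(-0.3455) = 2.6335.

Step 4 — take square root: d = √(2.6335) ≈ 1.6228.

d(x, mu) = √(2.6335) ≈ 1.6228


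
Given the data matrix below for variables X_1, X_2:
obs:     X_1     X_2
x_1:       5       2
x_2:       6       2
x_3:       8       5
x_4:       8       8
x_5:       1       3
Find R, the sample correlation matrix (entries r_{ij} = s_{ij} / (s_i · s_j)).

Step 1 — column means:
  mean(X_1) = (5 + 6 + 8 + 8 + 1) / 5 = 28/5 = 5.6
  mean(X_2) = (2 + 2 + 5 + 8 + 3) / 5 = 20/5 = 4

Step 2 — sample variances and covariances s[i,j] = (1/(n-1)) · Σ_k (x_{k,i} - mean_i) · (x_{k,j} - mean_j), with n-1 = 4:
  s[X_1,X_1] = ((-0.6)·(-0.6) + (0.4)·(0.4) + (2.4)·(2.4) + (2.4)·(2.4) + (-4.6)·(-4.6)) / 4 = 33.2/4 = 8.3
  s[X_1,X_2] = ((-0.6)·(-2) + (0.4)·(-2) + (2.4)·(1) + (2.4)·(4) + (-4.6)·(-1)) / 4 = 17/4 = 4.25
  s[X_2,X_2] = ((-2)·(-2) + (-2)·(-2) + (1)·(1) + (4)·(4) + (-1)·(-1)) / 4 = 26/4 = 6.5
  Sample standard deviations s_i = √(s[i,i]):
  s(X_1) = √(8.3) = 2.881
  s(X_2) = √(6.5) = 2.5495

Step 3 — r_{ij} = s_{ij} / (s_i · s_j):
  r[X_1,X_1] = 1 (diagonal).
  r[X_1,X_2] = 4.25 / (2.881 · 2.5495) = 4.25 / 7.3451 = 0.5786
  r[X_2,X_2] = 1 (diagonal).

R is symmetric with unit diagonal. Assembling:

R = [[1, 0.5786],
 [0.5786, 1]]


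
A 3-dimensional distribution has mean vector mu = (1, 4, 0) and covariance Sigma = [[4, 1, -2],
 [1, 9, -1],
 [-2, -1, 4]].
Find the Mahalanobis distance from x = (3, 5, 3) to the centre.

Step 1 — centre the observation: (x - mu) = (2, 1, 3).

Step 2 — invert Sigma (cofactor / det for 3×3, or solve directly):
  Sigma^{-1} = [[0.3365, -0.0192, 0.1635],
 [-0.0192, 0.1154, 0.0192],
 [0.1635, 0.0192, 0.3365]].

Step 3 — form the quadratic (x - mu)^T · Sigma^{-1} · (x - mu):
  Sigma^{-1} · (x - mu) = (1.1442, 0.1346, 1.3558).
  (x - mu)^T · [Sigma^{-1} · (x - mu)] = (2)·(1.1442) + (1)·(0.1346) + (3)·(1.3558) = 6.4904.

Step 4 — take square root: d = √(6.4904) ≈ 2.5476.

d(x, mu) = √(6.4904) ≈ 2.5476


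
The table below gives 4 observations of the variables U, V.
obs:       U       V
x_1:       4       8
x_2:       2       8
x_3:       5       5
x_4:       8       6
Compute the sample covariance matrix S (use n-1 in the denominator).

Step 1 — column means:
  mean(U) = (4 + 2 + 5 + 8) / 4 = 19/4 = 4.75
  mean(V) = (8 + 8 + 5 + 6) / 4 = 27/4 = 6.75

Step 2 — sample covariance S[i,j] = (1/(n-1)) · Σ_k (x_{k,i} - mean_i) · (x_{k,j} - mean_j), with n-1 = 3.
  S[U,U] = ((-0.75)·(-0.75) + (-2.75)·(-2.75) + (0.25)·(0.25) + (3.25)·(3.25)) / 3 = 18.75/3 = 6.25
  S[U,V] = ((-0.75)·(1.25) + (-2.75)·(1.25) + (0.25)·(-1.75) + (3.25)·(-0.75)) / 3 = -7.25/3 = -2.4167
  S[V,V] = ((1.25)·(1.25) + (1.25)·(1.25) + (-1.75)·(-1.75) + (-0.75)·(-0.75)) / 3 = 6.75/3 = 2.25

S is symmetric (S[j,i] = S[i,j]). Assembling:

S = [[6.25, -2.4167],
 [-2.4167, 2.25]]


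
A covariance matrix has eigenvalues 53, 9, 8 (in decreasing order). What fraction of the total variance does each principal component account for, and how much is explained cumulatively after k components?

Step 1 — total variance = trace(Sigma) = Σ λ_i = 53 + 9 + 8 = 70.

Step 2 — fraction explained by component i = λ_i / Σ λ:
  PC1: 53/70 = 0.7571
  PC2: 9/70 = 0.1286
  PC3: 8/70 = 0.1143

Step 3 — cumulative fraction after k components = (λ_1 + ... + λ_k) / Σ λ:
  k = 1: 53/70 = 0.7571
  k = 2: (53 + 9)/70 = 62/70 = 0.8857
  k = 3: (53 + 9 + 8)/70 = 70/70 = 1

Summary (fraction, with percent):

explained: PC1 0.7571 (75.71%), PC2 0.1286 (12.86%), PC3 0.1143 (11.43%);  cumulative: 0.7571, 0.8857, 1


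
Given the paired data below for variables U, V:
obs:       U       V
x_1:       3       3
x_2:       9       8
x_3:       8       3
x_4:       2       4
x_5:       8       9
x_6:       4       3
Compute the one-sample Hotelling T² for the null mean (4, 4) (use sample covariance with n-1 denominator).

Step 1 — sample mean vector:
  mean(U) = (3 + 9 + 8 + 2 + 8 + 4) / 6 = 34/6 = 5.6667
  mean(V) = (3 + 8 + 3 + 4 + 9 + 3) / 6 = 30/6 = 5
  x̄ = (5.6667, 5),  deviation x̄ - mu_0 = (5.6667, 5) - (4, 4) = (1.6667, 1).

Step 2 — sample covariance matrix, S[i,j] = (1/(n-1)) · Σ_k (x_{k,i} - mean_i) · (x_{k,j} - mean_j), divisor n-1 = 5:
  S[U,U] = ((-2.6667)·(-2.6667) + (3.3333)·(3.3333) + (2.3333)·(2.3333) + (-3.6667)·(-3.6667) + (2.3333)·(2.3333) + (-1.6667)·(-1.6667)) / 5 = 45.3333/5 = 9.0667
  S[U,V] = ((-2.6667)·(-2) + (3.3333)·(3) + (2.3333)·(-2) + (-3.6667)·(-1) + (2.3333)·(4) + (-1.6667)·(-2)) / 5 = 27/5 = 5.4
  S[V,V] = ((-2)·(-2) + (3)·(3) + (-2)·(-2) + (-1)·(-1) + (4)·(4) + (-2)·(-2)) / 5 = 38/5 = 7.6
  S = [[9.0667, 5.4],
 [5.4, 7.6]].

Step 3 — invert S. det(S) = 9.0667·7.6 - (5.4)² = 39.7467.
  S^{-1} = (1/det) · [[d, -b], [-b, a]] = [[0.1912, -0.1359],
 [-0.1359, 0.2281]].

Step 4 — quadratic form (x̄ - mu_0)^T · S^{-1} · (x̄ - mu_0):
  S^{-1} · (x̄ - mu_0) = (0.1828, 0.0017),
  (x̄ - mu_0)^T · [...] = (1.6667)·(0.1828) + (1)·(0.0017) = 0.3064.

Step 5 — scale by n: T² = 6 · 0.3064 = 1.8383.

T² ≈ 1.8383


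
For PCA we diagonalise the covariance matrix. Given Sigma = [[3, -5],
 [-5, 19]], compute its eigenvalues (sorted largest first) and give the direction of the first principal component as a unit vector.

Step 1 — characteristic polynomial of 2×2 Sigma:
  det(Sigma - λI) = λ² - trace · λ + det = 0.
  trace = 3 + 19 = 22, det = 3·19 - (-5)² = 32.
Step 2 — discriminant:
  Δ = trace² - 4·det = 484 - 128 = 356.
Step 3 — eigenvalues:
  λ = (trace ± √Δ)/2 = (22 ± 18.868)/2,
  λ_1 = 20.434,  λ_2 = 1.566.

Step 4 — unit eigenvector for λ_1: solve (Sigma - λ_1 I)v = 0. First row:
  (3 - 20.434)·v_x + (-5)·v_y = 0, i.e. (-17.434)·v_x + (-5)·v_y = 0,
  so v ∝ (b, λ_1 - a) = (-5, 17.434); multiply by -1 so the first entry is positive: u = (5, -17.434).
  ||u|| = √((5)² + (-17.434)²) = √(328.9437) ≈ 18.1368,
  v_1 = u/||u|| ≈ (0.2757, -0.9612) (||v_1|| = 1).

λ_1 = 20.434,  λ_2 = 1.566;  v_1 ≈ (0.2757, -0.9612)


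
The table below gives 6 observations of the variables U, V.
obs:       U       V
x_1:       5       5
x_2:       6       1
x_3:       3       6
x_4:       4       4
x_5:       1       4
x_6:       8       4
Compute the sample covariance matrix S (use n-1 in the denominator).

Step 1 — column means:
  mean(U) = (5 + 6 + 3 + 4 + 1 + 8) / 6 = 27/6 = 4.5
  mean(V) = (5 + 1 + 6 + 4 + 4 + 4) / 6 = 24/6 = 4

Step 2 — sample covariance S[i,j] = (1/(n-1)) · Σ_k (x_{k,i} - mean_i) · (x_{k,j} - mean_j), with n-1 = 5.
  S[U,U] = ((0.5)·(0.5) + (1.5)·(1.5) + (-1.5)·(-1.5) + (-0.5)·(-0.5) + (-3.5)·(-3.5) + (3.5)·(3.5)) / 5 = 29.5/5 = 5.9
  S[U,V] = ((0.5)·(1) + (1.5)·(-3) + (-1.5)·(2) + (-0.5)·(0) + (-3.5)·(0) + (3.5)·(0)) / 5 = -7/5 = -1.4
  S[V,V] = ((1)·(1) + (-3)·(-3) + (2)·(2) + (0)·(0) + (0)·(0) + (0)·(0)) / 5 = 14/5 = 2.8

S is symmetric (S[j,i] = S[i,j]). Assembling:

S = [[5.9, -1.4],
 [-1.4, 2.8]]


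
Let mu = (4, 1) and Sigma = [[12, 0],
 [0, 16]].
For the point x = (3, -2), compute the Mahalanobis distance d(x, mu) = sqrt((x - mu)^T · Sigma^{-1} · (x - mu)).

Step 1 — centre the observation: (x - mu) = (-1, -3).

Step 2 — invert Sigma. det(Sigma) = 12·16 - (0)² = 192.
  Sigma^{-1} = (1/det) · [[d, -b], [-b, a]] = [[0.0833, 0],
 [0, 0.0625]].

Step 3 — form the quadratic (x - mu)^T · Sigma^{-1} · (x - mu):
  Sigma^{-1} · (x - mu) = (-0.0833, -0.1875).
  (x - mu)^T · [Sigma^{-1} · (x - mu)] = (-1)·(-0.0833) + (-3)·(-0.1875) = 0.6458.

Step 4 — take square root: d = √(0.6458) ≈ 0.8036.

d(x, mu) = √(0.6458) ≈ 0.8036


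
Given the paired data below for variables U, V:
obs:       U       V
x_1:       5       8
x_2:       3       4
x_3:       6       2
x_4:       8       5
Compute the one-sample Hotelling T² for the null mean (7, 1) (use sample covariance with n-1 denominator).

Step 1 — sample mean vector:
  mean(U) = (5 + 3 + 6 + 8) / 4 = 22/4 = 5.5
  mean(V) = (8 + 4 + 2 + 5) / 4 = 19/4 = 4.75
  x̄ = (5.5, 4.75),  deviation x̄ - mu_0 = (5.5, 4.75) - (7, 1) = (-1.5, 3.75).

Step 2 — sample covariance matrix, S[i,j] = (1/(n-1)) · Σ_k (x_{k,i} - mean_i) · (x_{k,j} - mean_j), divisor n-1 = 3:
  S[U,U] = ((-0.5)·(-0.5) + (-2.5)·(-2.5) + (0.5)·(0.5) + (2.5)·(2.5)) / 3 = 13/3 = 4.3333
  S[U,V] = ((-0.5)·(3.25) + (-2.5)·(-0.75) + (0.5)·(-2.75) + (2.5)·(0.25)) / 3 = -0.5/3 = -0.1667
  S[V,V] = ((3.25)·(3.25) + (-0.75)·(-0.75) + (-2.75)·(-2.75) + (0.25)·(0.25)) / 3 = 18.75/3 = 6.25
  S = [[4.3333, -0.1667],
 [-0.1667, 6.25]].

Step 3 — invert S. det(S) = 4.3333·6.25 - (-0.1667)² = 27.0556.
  S^{-1} = (1/det) · [[d, -b], [-b, a]] = [[0.231, 0.0062],
 [0.0062, 0.1602]].

Step 4 — quadratic form (x̄ - mu_0)^T · S^{-1} · (x̄ - mu_0):
  S^{-1} · (x̄ - mu_0) = (-0.3234, 0.5914),
  (x̄ - mu_0)^T · [...] = (-1.5)·(-0.3234) + (3.75)·(0.5914) = 2.7028.

Step 5 — scale by n: T² = 4 · 2.7028 = 10.8111.

T² ≈ 10.8111


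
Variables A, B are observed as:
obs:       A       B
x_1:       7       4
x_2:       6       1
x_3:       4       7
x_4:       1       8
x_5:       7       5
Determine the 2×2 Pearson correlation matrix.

Step 1 — column means:
  mean(A) = (7 + 6 + 4 + 1 + 7) / 5 = 25/5 = 5
  mean(B) = (4 + 1 + 7 + 8 + 5) / 5 = 25/5 = 5

Step 2 — sample variances and covariances s[i,j] = (1/(n-1)) · Σ_k (x_{k,i} - mean_i) · (x_{k,j} - mean_j), with n-1 = 4:
  s[A,A] = ((2)·(2) + (1)·(1) + (-1)·(-1) + (-4)·(-4) + (2)·(2)) / 4 = 26/4 = 6.5
  s[A,B] = ((2)·(-1) + (1)·(-4) + (-1)·(2) + (-4)·(3) + (2)·(0)) / 4 = -20/4 = -5
  s[B,B] = ((-1)·(-1) + (-4)·(-4) + (2)·(2) + (3)·(3) + (0)·(0)) / 4 = 30/4 = 7.5
  Sample standard deviations s_i = √(s[i,i]):
  s(A) = √(6.5) = 2.5495
  s(B) = √(7.5) = 2.7386

Step 3 — r_{ij} = s_{ij} / (s_i · s_j):
  r[A,A] = 1 (diagonal).
  r[A,B] = -5 / (2.5495 · 2.7386) = -5 / 6.9821 = -0.7161
  r[B,B] = 1 (diagonal).

R is symmetric with unit diagonal. Assembling:

R = [[1, -0.7161],
 [-0.7161, 1]]


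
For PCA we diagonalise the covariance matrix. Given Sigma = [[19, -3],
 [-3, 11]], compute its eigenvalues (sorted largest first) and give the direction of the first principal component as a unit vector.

Step 1 — characteristic polynomial of 2×2 Sigma:
  det(Sigma - λI) = λ² - trace · λ + det = 0.
  trace = 19 + 11 = 30, det = 19·11 - (-3)² = 200.
Step 2 — discriminant:
  Δ = trace² - 4·det = 900 - 800 = 100.
Step 3 — eigenvalues:
  λ = (trace ± √Δ)/2 = (30 ± 10)/2,
  λ_1 = 20,  λ_2 = 10.

Step 4 — unit eigenvector for λ_1: solve (Sigma - λ_1 I)v = 0. First row:
  (19 - 20)·v_x + (-3)·v_y = 0, i.e. (-1)·v_x + (-3)·v_y = 0,
  so v ∝ (b, λ_1 - a) = (-3, 1); multiply by -1 so the first entry is positive: u = (3, -1).
  ||u|| = √((3)² + (-1)²) = √(10) ≈ 3.1623,
  v_1 = u/||u|| ≈ (0.9487, -0.3162) (||v_1|| = 1).

λ_1 = 20,  λ_2 = 10;  v_1 ≈ (0.9487, -0.3162)


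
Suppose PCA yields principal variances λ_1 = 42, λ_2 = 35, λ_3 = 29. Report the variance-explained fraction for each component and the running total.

Step 1 — total variance = trace(Sigma) = Σ λ_i = 42 + 35 + 29 = 106.

Step 2 — fraction explained by component i = λ_i / Σ λ:
  PC1: 42/106 = 0.3962
  PC2: 35/106 = 0.3302
  PC3: 29/106 = 0.2736

Step 3 — cumulative fraction after k components = (λ_1 + ... + λ_k) / Σ λ:
  k = 1: 42/106 = 0.3962
  k = 2: (42 + 35)/106 = 77/106 = 0.7264
  k = 3: (42 + 35 + 29)/106 = 106/106 = 1

Summary (fraction, with percent):

explained: PC1 0.3962 (39.62%), PC2 0.3302 (33.02%), PC3 0.2736 (27.36%);  cumulative: 0.3962, 0.7264, 1


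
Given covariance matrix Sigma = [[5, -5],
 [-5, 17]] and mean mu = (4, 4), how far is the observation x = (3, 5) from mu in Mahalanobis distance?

Step 1 — centre the observation: (x - mu) = (-1, 1).

Step 2 — invert Sigma. det(Sigma) = 5·17 - (-5)² = 60.
  Sigma^{-1} = (1/det) · [[d, -b], [-b, a]] = [[0.2833, 0.0833],
 [0.0833, 0.0833]].

Step 3 — form the quadratic (x - mu)^T · Sigma^{-1} · (x - mu):
  Sigma^{-1} · (x - mu) = (-0.2, 0).
  (x - mu)^T · [Sigma^{-1} · (x - mu)] = (-1)·(-0.2) + (1)·(0) = 0.2.

Step 4 — take square root: d = √(0.2) ≈ 0.4472.

d(x, mu) = √(0.2) ≈ 0.4472


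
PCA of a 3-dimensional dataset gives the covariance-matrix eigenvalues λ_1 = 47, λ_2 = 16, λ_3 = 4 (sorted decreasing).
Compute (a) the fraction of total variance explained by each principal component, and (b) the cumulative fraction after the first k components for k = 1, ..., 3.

Step 1 — total variance = trace(Sigma) = Σ λ_i = 47 + 16 + 4 = 67.

Step 2 — fraction explained by component i = λ_i / Σ λ:
  PC1: 47/67 = 0.7015
  PC2: 16/67 = 0.2388
  PC3: 4/67 = 0.0597

Step 3 — cumulative fraction after k components = (λ_1 + ... + λ_k) / Σ λ:
  k = 1: 47/67 = 0.7015
  k = 2: (47 + 16)/67 = 63/67 = 0.9403
  k = 3: (47 + 16 + 4)/67 = 67/67 = 1

Summary (fraction, with percent):

explained: PC1 0.7015 (70.15%), PC2 0.2388 (23.88%), PC3 0.0597 (5.97%);  cumulative: 0.7015, 0.9403, 1


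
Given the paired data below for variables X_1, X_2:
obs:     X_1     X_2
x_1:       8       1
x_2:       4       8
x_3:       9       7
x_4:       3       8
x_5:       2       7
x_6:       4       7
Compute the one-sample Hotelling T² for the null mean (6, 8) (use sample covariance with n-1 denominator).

Step 1 — sample mean vector:
  mean(X_1) = (8 + 4 + 9 + 3 + 2 + 4) / 6 = 30/6 = 5
  mean(X_2) = (1 + 8 + 7 + 8 + 7 + 7) / 6 = 38/6 = 6.3333
  x̄ = (5, 6.3333),  deviation x̄ - mu_0 = (5, 6.3333) - (6, 8) = (-1, -1.6667).

Step 2 — sample covariance matrix, S[i,j] = (1/(n-1)) · Σ_k (x_{k,i} - mean_i) · (x_{k,j} - mean_j), divisor n-1 = 5:
  S[X_1,X_1] = ((3)·(3) + (-1)·(-1) + (4)·(4) + (-2)·(-2) + (-3)·(-3) + (-1)·(-1)) / 5 = 40/5 = 8
  S[X_1,X_2] = ((3)·(-5.3333) + (-1)·(1.6667) + (4)·(0.6667) + (-2)·(1.6667) + (-3)·(0.6667) + (-1)·(0.6667)) / 5 = -21/5 = -4.2
  S[X_2,X_2] = ((-5.3333)·(-5.3333) + (1.6667)·(1.6667) + (0.6667)·(0.6667) + (1.6667)·(1.6667) + (0.6667)·(0.6667) + (0.6667)·(0.6667)) / 5 = 35.3333/5 = 7.0667
  S = [[8, -4.2],
 [-4.2, 7.0667]].

Step 3 — invert S. det(S) = 8·7.0667 - (-4.2)² = 38.8933.
  S^{-1} = (1/det) · [[d, -b], [-b, a]] = [[0.1817, 0.108],
 [0.108, 0.2057]].

Step 4 — quadratic form (x̄ - mu_0)^T · S^{-1} · (x̄ - mu_0):
  S^{-1} · (x̄ - mu_0) = (-0.3617, -0.4508),
  (x̄ - mu_0)^T · [...] = (-1)·(-0.3617) + (-1.6667)·(-0.4508) = 1.113.

Step 5 — scale by n: T² = 6 · 1.113 = 6.6781.

T² ≈ 6.6781


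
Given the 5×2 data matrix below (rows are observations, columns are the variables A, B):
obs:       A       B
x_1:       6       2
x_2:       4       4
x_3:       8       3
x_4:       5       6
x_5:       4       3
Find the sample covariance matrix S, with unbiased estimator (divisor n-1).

Step 1 — column means:
  mean(A) = (6 + 4 + 8 + 5 + 4) / 5 = 27/5 = 5.4
  mean(B) = (2 + 4 + 3 + 6 + 3) / 5 = 18/5 = 3.6

Step 2 — sample covariance S[i,j] = (1/(n-1)) · Σ_k (x_{k,i} - mean_i) · (x_{k,j} - mean_j), with n-1 = 4.
  S[A,A] = ((0.6)·(0.6) + (-1.4)·(-1.4) + (2.6)·(2.6) + (-0.4)·(-0.4) + (-1.4)·(-1.4)) / 4 = 11.2/4 = 2.8
  S[A,B] = ((0.6)·(-1.6) + (-1.4)·(0.4) + (2.6)·(-0.6) + (-0.4)·(2.4) + (-1.4)·(-0.6)) / 4 = -3.2/4 = -0.8
  S[B,B] = ((-1.6)·(-1.6) + (0.4)·(0.4) + (-0.6)·(-0.6) + (2.4)·(2.4) + (-0.6)·(-0.6)) / 4 = 9.2/4 = 2.3

S is symmetric (S[j,i] = S[i,j]). Assembling:

S = [[2.8, -0.8],
 [-0.8, 2.3]]


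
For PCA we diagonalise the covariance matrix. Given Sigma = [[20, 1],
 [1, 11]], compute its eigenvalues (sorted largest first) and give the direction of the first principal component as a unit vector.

Step 1 — characteristic polynomial of 2×2 Sigma:
  det(Sigma - λI) = λ² - trace · λ + det = 0.
  trace = 20 + 11 = 31, det = 20·11 - (1)² = 219.
Step 2 — discriminant:
  Δ = trace² - 4·det = 961 - 876 = 85.
Step 3 — eigenvalues:
  λ = (trace ± √Δ)/2 = (31 ± 9.2195)/2,
  λ_1 = 20.1098,  λ_2 = 10.8902.

Step 4 — unit eigenvector for λ_1: solve (Sigma - λ_1 I)v = 0. First row:
  (20 - 20.1098)·v_x + (1)·v_y = 0, i.e. (-0.1098)·v_x + (1)·v_y = 0,
  so v ∝ (b, λ_1 - a) = (1, 0.1098) = u.
  ||u|| = √((1)² + (0.1098)²) = √(1.012) ≈ 1.006,
  v_1 = u/||u|| ≈ (0.994, 0.1091) (||v_1|| = 1).

λ_1 = 20.1098,  λ_2 = 10.8902;  v_1 ≈ (0.994, 0.1091)


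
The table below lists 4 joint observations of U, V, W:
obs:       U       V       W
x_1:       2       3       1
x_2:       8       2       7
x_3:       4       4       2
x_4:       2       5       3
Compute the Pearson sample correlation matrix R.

Step 1 — column means:
  mean(U) = (2 + 8 + 4 + 2) / 4 = 16/4 = 4
  mean(V) = (3 + 2 + 4 + 5) / 4 = 14/4 = 3.5
  mean(W) = (1 + 7 + 2 + 3) / 4 = 13/4 = 3.25

Step 2 — sample variances and covariances s[i,j] = (1/(n-1)) · Σ_k (x_{k,i} - mean_i) · (x_{k,j} - mean_j), with n-1 = 3:
  s[U,U] = ((-2)·(-2) + (4)·(4) + (0)·(0) + (-2)·(-2)) / 3 = 24/3 = 8
  s[U,V] = ((-2)·(-0.5) + (4)·(-1.5) + (0)·(0.5) + (-2)·(1.5)) / 3 = -8/3 = -2.6667
  s[U,W] = ((-2)·(-2.25) + (4)·(3.75) + (0)·(-1.25) + (-2)·(-0.25)) / 3 = 20/3 = 6.6667
  s[V,V] = ((-0.5)·(-0.5) + (-1.5)·(-1.5) + (0.5)·(0.5) + (1.5)·(1.5)) / 3 = 5/3 = 1.6667
  s[V,W] = ((-0.5)·(-2.25) + (-1.5)·(3.75) + (0.5)·(-1.25) + (1.5)·(-0.25)) / 3 = -5.5/3 = -1.8333
  s[W,W] = ((-2.25)·(-2.25) + (3.75)·(3.75) + (-1.25)·(-1.25) + (-0.25)·(-0.25)) / 3 = 20.75/3 = 6.9167
  Sample standard deviations s_i = √(s[i,i]):
  s(U) = √(8) = 2.8284
  s(V) = √(1.6667) = 1.291
  s(W) = √(6.9167) = 2.63

Step 3 — r_{ij} = s_{ij} / (s_i · s_j):
  r[U,U] = 1 (diagonal).
  r[U,V] = -2.6667 / (2.8284 · 1.291) = -2.6667 / 3.6515 = -0.7303
  r[U,W] = 6.6667 / (2.8284 · 2.63) = 6.6667 / 7.4386 = 0.8962
  r[V,V] = 1 (diagonal).
  r[V,W] = -1.8333 / (1.291 · 2.63) = -1.8333 / 3.3953 = -0.54
  r[W,W] = 1 (diagonal).

R is symmetric with unit diagonal. Assembling:

R = [[1, -0.7303, 0.8962],
 [-0.7303, 1, -0.54],
 [0.8962, -0.54, 1]]


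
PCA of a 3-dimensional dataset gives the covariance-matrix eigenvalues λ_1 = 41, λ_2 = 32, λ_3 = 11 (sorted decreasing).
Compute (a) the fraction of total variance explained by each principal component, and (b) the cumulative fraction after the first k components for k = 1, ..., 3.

Step 1 — total variance = trace(Sigma) = Σ λ_i = 41 + 32 + 11 = 84.

Step 2 — fraction explained by component i = λ_i / Σ λ:
  PC1: 41/84 = 0.4881
  PC2: 32/84 = 0.381
  PC3: 11/84 = 0.131

Step 3 — cumulative fraction after k components = (λ_1 + ... + λ_k) / Σ λ:
  k = 1: 41/84 = 0.4881
  k = 2: (41 + 32)/84 = 73/84 = 0.869
  k = 3: (41 + 32 + 11)/84 = 84/84 = 1

Summary (fraction, with percent):

explained: PC1 0.4881 (48.81%), PC2 0.381 (38.1%), PC3 0.131 (13.1%);  cumulative: 0.4881, 0.869, 1


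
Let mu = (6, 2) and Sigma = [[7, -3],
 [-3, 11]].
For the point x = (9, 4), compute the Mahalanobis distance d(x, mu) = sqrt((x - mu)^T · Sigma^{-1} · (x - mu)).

Step 1 — centre the observation: (x - mu) = (3, 2).

Step 2 — invert Sigma. det(Sigma) = 7·11 - (-3)² = 68.
  Sigma^{-1} = (1/det) · [[d, -b], [-b, a]] = [[0.1618, 0.0441],
 [0.0441, 0.1029]].

Step 3 — form the quadratic (x - mu)^T · Sigma^{-1} · (x - mu):
  Sigma^{-1} · (x - mu) = (0.5735, 0.3382).
  (x - mu)^T · [Sigma^{-1} · (x - mu)] = (3)·(0.5735) + (2)·(0.3382) = 2.3971.

Step 4 — take square root: d = √(2.3971) ≈ 1.5482.

d(x, mu) = √(2.3971) ≈ 1.5482


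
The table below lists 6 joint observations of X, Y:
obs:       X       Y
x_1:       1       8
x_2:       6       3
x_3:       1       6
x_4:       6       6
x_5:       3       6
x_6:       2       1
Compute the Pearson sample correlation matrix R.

Step 1 — column means:
  mean(X) = (1 + 6 + 1 + 6 + 3 + 2) / 6 = 19/6 = 3.1667
  mean(Y) = (8 + 3 + 6 + 6 + 6 + 1) / 6 = 30/6 = 5

Step 2 — sample variances and covariances s[i,j] = (1/(n-1)) · Σ_k (x_{k,i} - mean_i) · (x_{k,j} - mean_j), with n-1 = 5:
  s[X,X] = ((-2.1667)·(-2.1667) + (2.8333)·(2.8333) + (-2.1667)·(-2.1667) + (2.8333)·(2.8333) + (-0.1667)·(-0.1667) + (-1.1667)·(-1.1667)) / 5 = 26.8333/5 = 5.3667
  s[X,Y] = ((-2.1667)·(3) + (2.8333)·(-2) + (-2.1667)·(1) + (2.8333)·(1) + (-0.1667)·(1) + (-1.1667)·(-4)) / 5 = -7/5 = -1.4
  s[Y,Y] = ((3)·(3) + (-2)·(-2) + (1)·(1) + (1)·(1) + (1)·(1) + (-4)·(-4)) / 5 = 32/5 = 6.4
  Sample standard deviations s_i = √(s[i,i]):
  s(X) = √(5.3667) = 2.3166
  s(Y) = √(6.4) = 2.5298

Step 3 — r_{ij} = s_{ij} / (s_i · s_j):
  r[X,X] = 1 (diagonal).
  r[X,Y] = -1.4 / (2.3166 · 2.5298) = -1.4 / 5.8606 = -0.2389
  r[Y,Y] = 1 (diagonal).

R is symmetric with unit diagonal. Assembling:

R = [[1, -0.2389],
 [-0.2389, 1]]


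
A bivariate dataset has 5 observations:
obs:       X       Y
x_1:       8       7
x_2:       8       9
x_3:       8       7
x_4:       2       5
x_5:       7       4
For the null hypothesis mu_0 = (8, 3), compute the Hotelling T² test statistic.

Step 1 — sample mean vector:
  mean(X) = (8 + 8 + 8 + 2 + 7) / 5 = 33/5 = 6.6
  mean(Y) = (7 + 9 + 7 + 5 + 4) / 5 = 32/5 = 6.4
  x̄ = (6.6, 6.4),  deviation x̄ - mu_0 = (6.6, 6.4) - (8, 3) = (-1.4, 3.4).

Step 2 — sample covariance matrix, S[i,j] = (1/(n-1)) · Σ_k (x_{k,i} - mean_i) · (x_{k,j} - mean_j), divisor n-1 = 4:
  S[X,X] = ((1.4)·(1.4) + (1.4)·(1.4) + (1.4)·(1.4) + (-4.6)·(-4.6) + (0.4)·(0.4)) / 4 = 27.2/4 = 6.8
  S[X,Y] = ((1.4)·(0.6) + (1.4)·(2.6) + (1.4)·(0.6) + (-4.6)·(-1.4) + (0.4)·(-2.4)) / 4 = 10.8/4 = 2.7
  S[Y,Y] = ((0.6)·(0.6) + (2.6)·(2.6) + (0.6)·(0.6) + (-1.4)·(-1.4) + (-2.4)·(-2.4)) / 4 = 15.2/4 = 3.8
  S = [[6.8, 2.7],
 [2.7, 3.8]].

Step 3 — invert S. det(S) = 6.8·3.8 - (2.7)² = 18.55.
  S^{-1} = (1/det) · [[d, -b], [-b, a]] = [[0.2049, -0.1456],
 [-0.1456, 0.3666]].

Step 4 — quadratic form (x̄ - mu_0)^T · S^{-1} · (x̄ - mu_0):
  S^{-1} · (x̄ - mu_0) = (-0.7817, 1.4501),
  (x̄ - mu_0)^T · [...] = (-1.4)·(-0.7817) + (3.4)·(1.4501) = 6.0248.

Step 5 — scale by n: T² = 5 · 6.0248 = 30.124.

T² ≈ 30.124


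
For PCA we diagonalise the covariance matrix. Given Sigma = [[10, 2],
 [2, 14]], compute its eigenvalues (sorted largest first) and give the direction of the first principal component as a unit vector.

Step 1 — characteristic polynomial of 2×2 Sigma:
  det(Sigma - λI) = λ² - trace · λ + det = 0.
  trace = 10 + 14 = 24, det = 10·14 - (2)² = 136.
Step 2 — discriminant:
  Δ = trace² - 4·det = 576 - 544 = 32.
Step 3 — eigenvalues:
  λ = (trace ± √Δ)/2 = (24 ± 5.6569)/2,
  λ_1 = 14.8284,  λ_2 = 9.1716.

Step 4 — unit eigenvector for λ_1: solve (Sigma - λ_1 I)v = 0. First row:
  (10 - 14.8284)·v_x + (2)·v_y = 0, i.e. (-4.8284)·v_x + (2)·v_y = 0,
  so v ∝ (b, λ_1 - a) = (2, 4.8284) = u.
  ||u|| = √((2)² + (4.8284)²) = √(27.3137) ≈ 5.2263,
  v_1 = u/||u|| ≈ (0.3827, 0.9239) (||v_1|| = 1).

λ_1 = 14.8284,  λ_2 = 9.1716;  v_1 ≈ (0.3827, 0.9239)


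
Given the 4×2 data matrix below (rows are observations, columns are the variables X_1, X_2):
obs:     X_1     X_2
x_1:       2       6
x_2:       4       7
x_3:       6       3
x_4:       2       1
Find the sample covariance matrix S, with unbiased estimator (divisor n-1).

Step 1 — column means:
  mean(X_1) = (2 + 4 + 6 + 2) / 4 = 14/4 = 3.5
  mean(X_2) = (6 + 7 + 3 + 1) / 4 = 17/4 = 4.25

Step 2 — sample covariance S[i,j] = (1/(n-1)) · Σ_k (x_{k,i} - mean_i) · (x_{k,j} - mean_j), with n-1 = 3.
  S[X_1,X_1] = ((-1.5)·(-1.5) + (0.5)·(0.5) + (2.5)·(2.5) + (-1.5)·(-1.5)) / 3 = 11/3 = 3.6667
  S[X_1,X_2] = ((-1.5)·(1.75) + (0.5)·(2.75) + (2.5)·(-1.25) + (-1.5)·(-3.25)) / 3 = 0.5/3 = 0.1667
  S[X_2,X_2] = ((1.75)·(1.75) + (2.75)·(2.75) + (-1.25)·(-1.25) + (-3.25)·(-3.25)) / 3 = 22.75/3 = 7.5833

S is symmetric (S[j,i] = S[i,j]). Assembling:

S = [[3.6667, 0.1667],
 [0.1667, 7.5833]]


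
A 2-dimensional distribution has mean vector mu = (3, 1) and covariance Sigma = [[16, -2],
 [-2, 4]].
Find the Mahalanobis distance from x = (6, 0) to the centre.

Step 1 — centre the observation: (x - mu) = (3, -1).

Step 2 — invert Sigma. det(Sigma) = 16·4 - (-2)² = 60.
  Sigma^{-1} = (1/det) · [[d, -b], [-b, a]] = [[0.0667, 0.0333],
 [0.0333, 0.2667]].

Step 3 — form the quadratic (x - mu)^T · Sigma^{-1} · (x - mu):
  Sigma^{-1} · (x - mu) = (0.1667, -0.1667).
  (x - mu)^T · [Sigma^{-1} · (x - mu)] = (3)·(0.1667) + (-1)·(-0.1667) = 0.6667.

Step 4 — take square root: d = √(0.6667) ≈ 0.8165.

d(x, mu) = √(0.6667) ≈ 0.8165


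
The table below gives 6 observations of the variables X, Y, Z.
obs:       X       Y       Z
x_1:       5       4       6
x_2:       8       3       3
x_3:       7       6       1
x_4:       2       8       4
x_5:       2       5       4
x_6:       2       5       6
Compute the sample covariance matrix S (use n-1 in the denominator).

Step 1 — column means:
  mean(X) = (5 + 8 + 7 + 2 + 2 + 2) / 6 = 26/6 = 4.3333
  mean(Y) = (4 + 3 + 6 + 8 + 5 + 5) / 6 = 31/6 = 5.1667
  mean(Z) = (6 + 3 + 1 + 4 + 4 + 6) / 6 = 24/6 = 4

Step 2 — sample covariance S[i,j] = (1/(n-1)) · Σ_k (x_{k,i} - mean_i) · (x_{k,j} - mean_j), with n-1 = 5.
  S[X,X] = ((0.6667)·(0.6667) + (3.6667)·(3.6667) + (2.6667)·(2.6667) + (-2.3333)·(-2.3333) + (-2.3333)·(-2.3333) + (-2.3333)·(-2.3333)) / 5 = 37.3333/5 = 7.4667
  S[X,Y] = ((0.6667)·(-1.1667) + (3.6667)·(-2.1667) + (2.6667)·(0.8333) + (-2.3333)·(2.8333) + (-2.3333)·(-0.1667) + (-2.3333)·(-0.1667)) / 5 = -12.3333/5 = -2.4667
  S[X,Z] = ((0.6667)·(2) + (3.6667)·(-1) + (2.6667)·(-3) + (-2.3333)·(0) + (-2.3333)·(0) + (-2.3333)·(2)) / 5 = -15/5 = -3
  S[Y,Y] = ((-1.1667)·(-1.1667) + (-2.1667)·(-2.1667) + (0.8333)·(0.8333) + (2.8333)·(2.8333) + (-0.1667)·(-0.1667) + (-0.1667)·(-0.1667)) / 5 = 14.8333/5 = 2.9667
  S[Y,Z] = ((-1.1667)·(2) + (-2.1667)·(-1) + (0.8333)·(-3) + (2.8333)·(0) + (-0.1667)·(0) + (-0.1667)·(2)) / 5 = -3/5 = -0.6
  S[Z,Z] = ((2)·(2) + (-1)·(-1) + (-3)·(-3) + (0)·(0) + (0)·(0) + (2)·(2)) / 5 = 18/5 = 3.6

S is symmetric (S[j,i] = S[i,j]). Assembling:

S = [[7.4667, -2.4667, -3],
 [-2.4667, 2.9667, -0.6],
 [-3, -0.6, 3.6]]


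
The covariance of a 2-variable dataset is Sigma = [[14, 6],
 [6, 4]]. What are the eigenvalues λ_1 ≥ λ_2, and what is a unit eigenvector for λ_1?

Step 1 — characteristic polynomial of 2×2 Sigma:
  det(Sigma - λI) = λ² - trace · λ + det = 0.
  trace = 14 + 4 = 18, det = 14·4 - (6)² = 20.
Step 2 — discriminant:
  Δ = trace² - 4·det = 324 - 80 = 244.
Step 3 — eigenvalues:
  λ = (trace ± √Δ)/2 = (18 ± 15.6205)/2,
  λ_1 = 16.8102,  λ_2 = 1.1898.

Step 4 — unit eigenvector for λ_1: solve (Sigma - λ_1 I)v = 0. First row:
  (14 - 16.8102)·v_x + (6)·v_y = 0, i.e. (-2.8102)·v_x + (6)·v_y = 0,
  so v ∝ (b, λ_1 - a) = (6, 2.8102) = u.
  ||u|| = √((6)² + (2.8102)²) = √(43.8975) ≈ 6.6255,
  v_1 = u/||u|| ≈ (0.9056, 0.4242) (||v_1|| = 1).

λ_1 = 16.8102,  λ_2 = 1.1898;  v_1 ≈ (0.9056, 0.4242)


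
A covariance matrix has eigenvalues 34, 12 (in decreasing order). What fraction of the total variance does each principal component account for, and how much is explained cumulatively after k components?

Step 1 — total variance = trace(Sigma) = Σ λ_i = 34 + 12 = 46.

Step 2 — fraction explained by component i = λ_i / Σ λ:
  PC1: 34/46 = 0.7391
  PC2: 12/46 = 0.2609

Step 3 — cumulative fraction after k components = (λ_1 + ... + λ_k) / Σ λ:
  k = 1: 34/46 = 0.7391
  k = 2: (34 + 12)/46 = 46/46 = 1

Summary (fraction, with percent):

explained: PC1 0.7391 (73.91%), PC2 0.2609 (26.09%);  cumulative: 0.7391, 1


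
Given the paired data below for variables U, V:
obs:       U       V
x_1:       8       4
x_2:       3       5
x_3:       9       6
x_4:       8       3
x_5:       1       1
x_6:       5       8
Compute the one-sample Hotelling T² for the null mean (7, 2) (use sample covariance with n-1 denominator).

Step 1 — sample mean vector:
  mean(U) = (8 + 3 + 9 + 8 + 1 + 5) / 6 = 34/6 = 5.6667
  mean(V) = (4 + 5 + 6 + 3 + 1 + 8) / 6 = 27/6 = 4.5
  x̄ = (5.6667, 4.5),  deviation x̄ - mu_0 = (5.6667, 4.5) - (7, 2) = (-1.3333, 2.5).

Step 2 — sample covariance matrix, S[i,j] = (1/(n-1)) · Σ_k (x_{k,i} - mean_i) · (x_{k,j} - mean_j), divisor n-1 = 5:
  S[U,U] = ((2.3333)·(2.3333) + (-2.6667)·(-2.6667) + (3.3333)·(3.3333) + (2.3333)·(2.3333) + (-4.6667)·(-4.6667) + (-0.6667)·(-0.6667)) / 5 = 51.3333/5 = 10.2667
  S[U,V] = ((2.3333)·(-0.5) + (-2.6667)·(0.5) + (3.3333)·(1.5) + (2.3333)·(-1.5) + (-4.6667)·(-3.5) + (-0.6667)·(3.5)) / 5 = 13/5 = 2.6
  S[V,V] = ((-0.5)·(-0.5) + (0.5)·(0.5) + (1.5)·(1.5) + (-1.5)·(-1.5) + (-3.5)·(-3.5) + (3.5)·(3.5)) / 5 = 29.5/5 = 5.9
  S = [[10.2667, 2.6],
 [2.6, 5.9]].

Step 3 — invert S. det(S) = 10.2667·5.9 - (2.6)² = 53.8133.
  S^{-1} = (1/det) · [[d, -b], [-b, a]] = [[0.1096, -0.0483],
 [-0.0483, 0.1908]].

Step 4 — quadratic form (x̄ - mu_0)^T · S^{-1} · (x̄ - mu_0):
  S^{-1} · (x̄ - mu_0) = (-0.267, 0.5414),
  (x̄ - mu_0)^T · [...] = (-1.3333)·(-0.267) + (2.5)·(0.5414) = 1.7094.

Step 5 — scale by n: T² = 6 · 1.7094 = 10.2564.

T² ≈ 10.2564


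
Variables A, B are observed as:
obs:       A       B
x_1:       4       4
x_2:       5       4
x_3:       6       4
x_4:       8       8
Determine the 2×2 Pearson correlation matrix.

Step 1 — column means:
  mean(A) = (4 + 5 + 6 + 8) / 4 = 23/4 = 5.75
  mean(B) = (4 + 4 + 4 + 8) / 4 = 20/4 = 5

Step 2 — sample variances and covariances s[i,j] = (1/(n-1)) · Σ_k (x_{k,i} - mean_i) · (x_{k,j} - mean_j), with n-1 = 3:
  s[A,A] = ((-1.75)·(-1.75) + (-0.75)·(-0.75) + (0.25)·(0.25) + (2.25)·(2.25)) / 3 = 8.75/3 = 2.9167
  s[A,B] = ((-1.75)·(-1) + (-0.75)·(-1) + (0.25)·(-1) + (2.25)·(3)) / 3 = 9/3 = 3
  s[B,B] = ((-1)·(-1) + (-1)·(-1) + (-1)·(-1) + (3)·(3)) / 3 = 12/3 = 4
  Sample standard deviations s_i = √(s[i,i]):
  s(A) = √(2.9167) = 1.7078
  s(B) = √(4) = 2

Step 3 — r_{ij} = s_{ij} / (s_i · s_j):
  r[A,A] = 1 (diagonal).
  r[A,B] = 3 / (1.7078 · 2) = 3 / 3.4157 = 0.8783
  r[B,B] = 1 (diagonal).

R is symmetric with unit diagonal. Assembling:

R = [[1, 0.8783],
 [0.8783, 1]]


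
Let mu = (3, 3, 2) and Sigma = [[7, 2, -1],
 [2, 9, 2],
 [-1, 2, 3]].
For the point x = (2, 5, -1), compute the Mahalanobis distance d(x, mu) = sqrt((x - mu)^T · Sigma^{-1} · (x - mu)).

Step 1 — centre the observation: (x - mu) = (-1, 2, -3).

Step 2 — invert Sigma (cofactor / det for 3×3, or solve directly):
  Sigma^{-1} = [[0.1742, -0.0606, 0.0985],
 [-0.0606, 0.1515, -0.1212],
 [0.0985, -0.1212, 0.447]].

Step 3 — form the quadratic (x - mu)^T · Sigma^{-1} · (x - mu):
  Sigma^{-1} · (x - mu) = (-0.5909, 0.7273, -1.6818).
  (x - mu)^T · [Sigma^{-1} · (x - mu)] = (-1)·(-0.5909) + (2)·(0.7273) + (-3)·(-1.6818) = 7.0909.

Step 4 — take square root: d = √(7.0909) ≈ 2.6629.

d(x, mu) = √(7.0909) ≈ 2.6629


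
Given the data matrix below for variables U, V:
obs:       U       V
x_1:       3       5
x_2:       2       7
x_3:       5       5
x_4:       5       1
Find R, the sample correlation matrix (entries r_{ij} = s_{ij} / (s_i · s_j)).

Step 1 — column means:
  mean(U) = (3 + 2 + 5 + 5) / 4 = 15/4 = 3.75
  mean(V) = (5 + 7 + 5 + 1) / 4 = 18/4 = 4.5

Step 2 — sample variances and covariances s[i,j] = (1/(n-1)) · Σ_k (x_{k,i} - mean_i) · (x_{k,j} - mean_j), with n-1 = 3:
  s[U,U] = ((-0.75)·(-0.75) + (-1.75)·(-1.75) + (1.25)·(1.25) + (1.25)·(1.25)) / 3 = 6.75/3 = 2.25
  s[U,V] = ((-0.75)·(0.5) + (-1.75)·(2.5) + (1.25)·(0.5) + (1.25)·(-3.5)) / 3 = -8.5/3 = -2.8333
  s[V,V] = ((0.5)·(0.5) + (2.5)·(2.5) + (0.5)·(0.5) + (-3.5)·(-3.5)) / 3 = 19/3 = 6.3333
  Sample standard deviations s_i = √(s[i,i]):
  s(U) = √(2.25) = 1.5
  s(V) = √(6.3333) = 2.5166

Step 3 — r_{ij} = s_{ij} / (s_i · s_j):
  r[U,U] = 1 (diagonal).
  r[U,V] = -2.8333 / (1.5 · 2.5166) = -2.8333 / 3.7749 = -0.7506
  r[V,V] = 1 (diagonal).

R is symmetric with unit diagonal. Assembling:

R = [[1, -0.7506],
 [-0.7506, 1]]


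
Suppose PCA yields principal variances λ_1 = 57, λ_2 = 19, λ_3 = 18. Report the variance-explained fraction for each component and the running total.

Step 1 — total variance = trace(Sigma) = Σ λ_i = 57 + 19 + 18 = 94.

Step 2 — fraction explained by component i = λ_i / Σ λ:
  PC1: 57/94 = 0.6064
  PC2: 19/94 = 0.2021
  PC3: 18/94 = 0.1915

Step 3 — cumulative fraction after k components = (λ_1 + ... + λ_k) / Σ λ:
  k = 1: 57/94 = 0.6064
  k = 2: (57 + 19)/94 = 76/94 = 0.8085
  k = 3: (57 + 19 + 18)/94 = 94/94 = 1

Summary (fraction, with percent):

explained: PC1 0.6064 (60.64%), PC2 0.2021 (20.21%), PC3 0.1915 (19.15%);  cumulative: 0.6064, 0.8085, 1


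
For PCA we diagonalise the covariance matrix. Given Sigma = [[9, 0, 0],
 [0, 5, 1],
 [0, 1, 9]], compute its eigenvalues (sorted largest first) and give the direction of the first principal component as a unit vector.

Step 1 — characteristic polynomial p(λ) = det(λI - Sigma) = λ³ - tr·λ² + c_1·λ - det, where tr = trace, c_1 = sum of the principal 2×2 minors, det = det(Sigma):
  tr = 9 + 5 + 9 = 23,
  c_1 = (9·5 - (0)²) + (9·9 - (0)²) + (5·9 - (1)²) = 45 + 81 + 44 = 170,
  det = 9·(5·9 - (1)²) - (0)·((0)·9 - (1)·(0)) + (0)·((0)·(1) - 5·(0)) = 9·(44) - (0)·(0) + (0)·(0) = 396.
  So p(λ) = λ³ - 23λ² + 170λ - 396.
Step 2 — look for an integer root (rational root theorem: any rational root is an integer divisor of 396). Testing λ = 9:
  p(9) = 729 - 1863 + 1530 - 396 = 0  ✓
  Dividing out (λ - 9): p(λ) = (λ - 9)(λ² - 14λ + 44).
Step 3 — remaining eigenvalues from the quadratic λ² - 14λ + 44 = 0:
  Δ = 14² - 4·44 = 196 - 176 = 20,  λ = (14 ± √20)/2 = (14 ± 4.4721)/2 ≈ 9.2361 or 4.7639.
  Sorted: λ_1 = 9.2361,  λ_2 = 9,  λ_3 = 4.7639  (check: sum = 23 = tr ✓).

Step 4 — unit eigenvector for λ_1 ≈ 9.2361: v spans the null space of (Sigma - λ_1 I), whose rows are
  r_1 = (-0.2361, 0, 0),  r_2 = (0, -4.2361, 1),  r_3 = (0, 1, -0.2361).
  v is orthogonal to every row, so take v ∝ r_1 × r_2 = ((0)·(1) - (0)·(-4.2361), (0)·(0) - (-0.2361)·(1), (-0.2361)·(-4.2361) - (0)·(0)) ≈ (0, 0.2361, 1).
  Let u = (0, 0.2361, 1).
  ||u|| = √((0)² + (0.2361)² + (1)²) = √(1.0557) ≈ 1.0275,  v_1 = u/||u|| ≈ (0, 0.2298, 0.9732) (||v_1|| = 1).

λ_1 = 9.2361,  λ_2 = 9,  λ_3 = 4.7639;  v_1 ≈ (0, 0.2298, 0.9732)
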